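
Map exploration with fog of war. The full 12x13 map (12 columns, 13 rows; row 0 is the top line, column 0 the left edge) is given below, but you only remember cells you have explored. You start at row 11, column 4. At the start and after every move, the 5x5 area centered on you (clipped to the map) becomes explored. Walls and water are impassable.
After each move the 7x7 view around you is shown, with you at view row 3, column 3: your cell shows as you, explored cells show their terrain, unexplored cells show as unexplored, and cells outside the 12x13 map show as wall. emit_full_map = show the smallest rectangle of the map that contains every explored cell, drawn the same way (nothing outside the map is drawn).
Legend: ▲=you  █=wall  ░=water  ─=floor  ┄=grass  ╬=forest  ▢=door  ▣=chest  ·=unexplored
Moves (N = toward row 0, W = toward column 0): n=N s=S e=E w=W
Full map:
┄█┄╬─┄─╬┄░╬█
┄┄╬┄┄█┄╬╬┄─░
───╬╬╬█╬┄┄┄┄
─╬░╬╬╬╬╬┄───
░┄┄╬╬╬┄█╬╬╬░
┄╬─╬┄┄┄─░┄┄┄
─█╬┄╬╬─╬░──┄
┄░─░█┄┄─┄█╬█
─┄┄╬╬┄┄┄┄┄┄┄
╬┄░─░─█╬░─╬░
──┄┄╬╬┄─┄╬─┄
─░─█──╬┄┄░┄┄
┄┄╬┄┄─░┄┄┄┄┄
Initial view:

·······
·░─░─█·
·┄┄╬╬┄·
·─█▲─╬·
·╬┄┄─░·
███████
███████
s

·░─░─█·
·┄┄╬╬┄·
·─█──╬·
·╬┄▲─░·
███████
███████
███████

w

··░─░─█
·─┄┄╬╬┄
·░─█──╬
·┄╬▲┄─░
███████
███████
███████

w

█··░─░─
█──┄┄╬╬
█─░─█──
█┄┄▲┄┄─
███████
███████
███████

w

██··░─░
██──┄┄╬
██─░─█─
██┄▲╬┄┄
███████
███████
███████

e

█··░─░─
█──┄┄╬╬
█─░─█──
█┄┄▲┄┄─
███████
███████
███████

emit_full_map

··░─░─█
──┄┄╬╬┄
─░─█──╬
┄┄▲┄┄─░

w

██··░─░
██──┄┄╬
██─░─█─
██┄▲╬┄┄
███████
███████
███████

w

███··░─
███──┄┄
███─░─█
███▲┄╬┄
███████
███████
███████


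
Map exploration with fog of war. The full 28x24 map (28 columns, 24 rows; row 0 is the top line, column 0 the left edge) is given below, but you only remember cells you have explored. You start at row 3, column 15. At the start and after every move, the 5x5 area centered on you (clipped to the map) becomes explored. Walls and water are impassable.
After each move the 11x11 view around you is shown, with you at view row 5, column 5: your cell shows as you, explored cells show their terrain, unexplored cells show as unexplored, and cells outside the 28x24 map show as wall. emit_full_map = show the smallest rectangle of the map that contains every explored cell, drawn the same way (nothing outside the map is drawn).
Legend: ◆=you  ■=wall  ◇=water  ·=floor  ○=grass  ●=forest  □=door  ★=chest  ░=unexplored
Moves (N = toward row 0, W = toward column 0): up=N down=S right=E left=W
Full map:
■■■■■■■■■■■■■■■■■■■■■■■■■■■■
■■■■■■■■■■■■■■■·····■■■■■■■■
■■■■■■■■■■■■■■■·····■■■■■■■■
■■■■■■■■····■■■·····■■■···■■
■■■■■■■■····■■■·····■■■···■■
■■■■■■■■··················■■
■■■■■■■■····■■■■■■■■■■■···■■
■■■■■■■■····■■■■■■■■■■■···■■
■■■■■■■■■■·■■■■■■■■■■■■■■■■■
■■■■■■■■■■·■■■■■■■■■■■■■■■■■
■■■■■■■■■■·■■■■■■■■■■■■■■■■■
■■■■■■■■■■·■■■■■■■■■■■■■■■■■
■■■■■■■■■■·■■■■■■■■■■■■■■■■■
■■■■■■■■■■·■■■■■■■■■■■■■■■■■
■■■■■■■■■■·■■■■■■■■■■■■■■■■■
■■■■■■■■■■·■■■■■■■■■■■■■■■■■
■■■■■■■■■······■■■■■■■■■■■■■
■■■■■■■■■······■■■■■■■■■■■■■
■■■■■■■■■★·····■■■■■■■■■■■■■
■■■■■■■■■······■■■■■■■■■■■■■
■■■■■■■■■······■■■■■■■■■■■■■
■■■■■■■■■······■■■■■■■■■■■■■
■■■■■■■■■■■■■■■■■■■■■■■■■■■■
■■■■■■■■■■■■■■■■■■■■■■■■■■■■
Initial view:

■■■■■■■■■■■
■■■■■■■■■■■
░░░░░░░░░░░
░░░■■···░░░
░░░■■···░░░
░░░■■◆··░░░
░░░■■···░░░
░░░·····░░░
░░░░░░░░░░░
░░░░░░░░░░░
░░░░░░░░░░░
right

■■■■■■■■■■■
■■■■■■■■■■■
░░░░░░░░░░░
░░■■····░░░
░░■■····░░░
░░■■·◆··░░░
░░■■····░░░
░░······░░░
░░░░░░░░░░░
░░░░░░░░░░░
░░░░░░░░░░░

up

■■■■■■■■■■■
■■■■■■■■■■■
■■■■■■■■■■■
░░░■■■■■░░░
░░■■····░░░
░░■■·◆··░░░
░░■■····░░░
░░■■····░░░
░░······░░░
░░░░░░░░░░░
░░░░░░░░░░░

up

■■■■■■■■■■■
■■■■■■■■■■■
■■■■■■■■■■■
■■■■■■■■■■■
░░░■■■■■░░░
░░■■·◆··░░░
░░■■····░░░
░░■■····░░░
░░■■····░░░
░░······░░░
░░░░░░░░░░░

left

■■■■■■■■■■■
■■■■■■■■■■■
■■■■■■■■■■■
■■■■■■■■■■■
░░░■■■■■■░░
░░░■■◆···░░
░░░■■····░░
░░░■■····░░
░░░■■····░░
░░░······░░
░░░░░░░░░░░

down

■■■■■■■■■■■
■■■■■■■■■■■
■■■■■■■■■■■
░░░■■■■■■░░
░░░■■····░░
░░░■■◆···░░
░░░■■····░░
░░░■■····░░
░░░······░░
░░░░░░░░░░░
░░░░░░░░░░░

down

■■■■■■■■■■■
■■■■■■■■■■■
░░░■■■■■■░░
░░░■■····░░
░░░■■····░░
░░░■■◆···░░
░░░■■····░░
░░░······░░
░░░░░░░░░░░
░░░░░░░░░░░
░░░░░░░░░░░

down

■■■■■■■■■■■
░░░■■■■■■░░
░░░■■····░░
░░░■■····░░
░░░■■····░░
░░░■■◆···░░
░░░······░░
░░░■■■■■░░░
░░░░░░░░░░░
░░░░░░░░░░░
░░░░░░░░░░░

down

░░░■■■■■■░░
░░░■■····░░
░░░■■····░░
░░░■■····░░
░░░■■····░░
░░░··◆···░░
░░░■■■■■░░░
░░░■■■■■░░░
░░░░░░░░░░░
░░░░░░░░░░░
░░░░░░░░░░░

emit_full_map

■■■■■■
■■····
■■····
■■····
■■····
··◆···
■■■■■░
■■■■■░

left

░░░░■■■■■■░
░░░░■■····░
░░░░■■····░
░░░■■■····░
░░░■■■····░
░░░··◆····░
░░░■■■■■■░░
░░░■■■■■■░░
░░░░░░░░░░░
░░░░░░░░░░░
░░░░░░░░░░░

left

░░░░░■■■■■■
░░░░░■■····
░░░░░■■····
░░░·■■■····
░░░·■■■····
░░░··◆·····
░░░·■■■■■■░
░░░·■■■■■■░
░░░░░░░░░░░
░░░░░░░░░░░
░░░░░░░░░░░

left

░░░░░░■■■■■
░░░░░░■■···
░░░░░░■■···
░░░··■■■···
░░░··■■■···
░░░··◆·····
░░░··■■■■■■
░░░··■■■■■■
░░░░░░░░░░░
░░░░░░░░░░░
░░░░░░░░░░░

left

░░░░░░░■■■■
░░░░░░░■■··
░░░░░░░■■··
░░░···■■■··
░░░···■■■··
░░░··◆·····
░░░···■■■■■
░░░···■■■■■
░░░░░░░░░░░
░░░░░░░░░░░
░░░░░░░░░░░

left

░░░░░░░░■■■
░░░░░░░░■■·
░░░░░░░░■■·
░░░····■■■·
░░░····■■■·
░░░··◆·····
░░░····■■■■
░░░····■■■■
░░░░░░░░░░░
░░░░░░░░░░░
░░░░░░░░░░░

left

░░░░░░░░░■■
░░░░░░░░░■■
░░░░░░░░░■■
░░░■····■■■
░░░■····■■■
░░░■·◆·····
░░░■····■■■
░░░■····■■■
░░░░░░░░░░░
░░░░░░░░░░░
░░░░░░░░░░░

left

░░░░░░░░░░■
░░░░░░░░░░■
░░░░░░░░░░■
░░░■■····■■
░░░■■····■■
░░░■■◆·····
░░░■■····■■
░░░■■····■■
░░░░░░░░░░░
░░░░░░░░░░░
░░░░░░░░░░░

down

░░░░░░░░░░■
░░░░░░░░░░■
░░░■■····■■
░░░■■····■■
░░░■■······
░░░■■◆···■■
░░░■■····■■
░░░■■■■·░░░
░░░░░░░░░░░
░░░░░░░░░░░
░░░░░░░░░░░

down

░░░░░░░░░░■
░░░■■····■■
░░░■■····■■
░░░■■······
░░░■■····■■
░░░■■◆···■■
░░░■■■■·░░░
░░░■■■■·░░░
░░░░░░░░░░░
░░░░░░░░░░░
░░░░░░░░░░░

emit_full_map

░░░░░░░■■■■■■
░░░░░░░■■····
░░░░░░░■■····
■■····■■■····
■■····■■■····
■■···········
■■····■■■■■■░
■■◆···■■■■■■░
■■■■·░░░░░░░░
■■■■·░░░░░░░░

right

░░░░░░░░░■■
░░■■····■■■
░░■■····■■■
░░■■·······
░░■■····■■■
░░■■·◆··■■■
░░■■■■·■░░░
░░■■■■·■░░░
░░░░░░░░░░░
░░░░░░░░░░░
░░░░░░░░░░░

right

░░░░░░░░■■·
░■■····■■■·
░■■····■■■·
░■■········
░■■····■■■■
░■■··◆·■■■■
░■■■■·■■░░░
░■■■■·■■░░░
░░░░░░░░░░░
░░░░░░░░░░░
░░░░░░░░░░░

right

░░░░░░░■■··
■■····■■■··
■■····■■■··
■■·········
■■····■■■■■
■■···◆■■■■■
■■■■·■■■░░░
■■■■·■■■░░░
░░░░░░░░░░░
░░░░░░░░░░░
░░░░░░░░░░░

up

░░░░░░░■■··
░░░░░░░■■··
■■····■■■··
■■····■■■··
■■·········
■■···◆■■■■■
■■····■■■■■
■■■■·■■■░░░
■■■■·■■■░░░
░░░░░░░░░░░
░░░░░░░░░░░

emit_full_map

░░░░░░░■■■■■■
░░░░░░░■■····
░░░░░░░■■····
■■····■■■····
■■····■■■····
■■···········
■■···◆■■■■■■░
■■····■■■■■■░
■■■■·■■■░░░░░
■■■■·■■■░░░░░

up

░░░░░░░■■■■
░░░░░░░■■··
░░░░░░░■■··
■■····■■■··
■■····■■■··
■■···◆·····
■■····■■■■■
■■····■■■■■
■■■■·■■■░░░
■■■■·■■■░░░
░░░░░░░░░░░

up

■■■■■■■■■■■
░░░░░░░■■■■
░░░░░░░■■··
░░░■■■■■■··
■■····■■■··
■■···◆■■■··
■■·········
■■····■■■■■
■■····■■■■■
■■■■·■■■░░░
■■■■·■■■░░░

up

■■■■■■■■■■■
■■■■■■■■■■■
░░░░░░░■■■■
░░░■■■■■■··
░░░■■■■■■··
■■···◆■■■··
■■····■■■··
■■·········
■■····■■■■■
■■····■■■■■
■■■■·■■■░░░

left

■■■■■■■■■■■
■■■■■■■■■■■
░░░░░░░░■■■
░░░■■■■■■■·
░░░■■■■■■■·
░■■··◆·■■■·
░■■····■■■·
░■■········
░■■····■■■■
░■■····■■■■
░■■■■·■■■░░

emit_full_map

░░░░░░░■■■■■■
░░■■■■■■■····
░░■■■■■■■····
■■··◆·■■■····
■■····■■■····
■■···········
■■····■■■■■■░
■■····■■■■■■░
■■■■·■■■░░░░░
■■■■·■■■░░░░░


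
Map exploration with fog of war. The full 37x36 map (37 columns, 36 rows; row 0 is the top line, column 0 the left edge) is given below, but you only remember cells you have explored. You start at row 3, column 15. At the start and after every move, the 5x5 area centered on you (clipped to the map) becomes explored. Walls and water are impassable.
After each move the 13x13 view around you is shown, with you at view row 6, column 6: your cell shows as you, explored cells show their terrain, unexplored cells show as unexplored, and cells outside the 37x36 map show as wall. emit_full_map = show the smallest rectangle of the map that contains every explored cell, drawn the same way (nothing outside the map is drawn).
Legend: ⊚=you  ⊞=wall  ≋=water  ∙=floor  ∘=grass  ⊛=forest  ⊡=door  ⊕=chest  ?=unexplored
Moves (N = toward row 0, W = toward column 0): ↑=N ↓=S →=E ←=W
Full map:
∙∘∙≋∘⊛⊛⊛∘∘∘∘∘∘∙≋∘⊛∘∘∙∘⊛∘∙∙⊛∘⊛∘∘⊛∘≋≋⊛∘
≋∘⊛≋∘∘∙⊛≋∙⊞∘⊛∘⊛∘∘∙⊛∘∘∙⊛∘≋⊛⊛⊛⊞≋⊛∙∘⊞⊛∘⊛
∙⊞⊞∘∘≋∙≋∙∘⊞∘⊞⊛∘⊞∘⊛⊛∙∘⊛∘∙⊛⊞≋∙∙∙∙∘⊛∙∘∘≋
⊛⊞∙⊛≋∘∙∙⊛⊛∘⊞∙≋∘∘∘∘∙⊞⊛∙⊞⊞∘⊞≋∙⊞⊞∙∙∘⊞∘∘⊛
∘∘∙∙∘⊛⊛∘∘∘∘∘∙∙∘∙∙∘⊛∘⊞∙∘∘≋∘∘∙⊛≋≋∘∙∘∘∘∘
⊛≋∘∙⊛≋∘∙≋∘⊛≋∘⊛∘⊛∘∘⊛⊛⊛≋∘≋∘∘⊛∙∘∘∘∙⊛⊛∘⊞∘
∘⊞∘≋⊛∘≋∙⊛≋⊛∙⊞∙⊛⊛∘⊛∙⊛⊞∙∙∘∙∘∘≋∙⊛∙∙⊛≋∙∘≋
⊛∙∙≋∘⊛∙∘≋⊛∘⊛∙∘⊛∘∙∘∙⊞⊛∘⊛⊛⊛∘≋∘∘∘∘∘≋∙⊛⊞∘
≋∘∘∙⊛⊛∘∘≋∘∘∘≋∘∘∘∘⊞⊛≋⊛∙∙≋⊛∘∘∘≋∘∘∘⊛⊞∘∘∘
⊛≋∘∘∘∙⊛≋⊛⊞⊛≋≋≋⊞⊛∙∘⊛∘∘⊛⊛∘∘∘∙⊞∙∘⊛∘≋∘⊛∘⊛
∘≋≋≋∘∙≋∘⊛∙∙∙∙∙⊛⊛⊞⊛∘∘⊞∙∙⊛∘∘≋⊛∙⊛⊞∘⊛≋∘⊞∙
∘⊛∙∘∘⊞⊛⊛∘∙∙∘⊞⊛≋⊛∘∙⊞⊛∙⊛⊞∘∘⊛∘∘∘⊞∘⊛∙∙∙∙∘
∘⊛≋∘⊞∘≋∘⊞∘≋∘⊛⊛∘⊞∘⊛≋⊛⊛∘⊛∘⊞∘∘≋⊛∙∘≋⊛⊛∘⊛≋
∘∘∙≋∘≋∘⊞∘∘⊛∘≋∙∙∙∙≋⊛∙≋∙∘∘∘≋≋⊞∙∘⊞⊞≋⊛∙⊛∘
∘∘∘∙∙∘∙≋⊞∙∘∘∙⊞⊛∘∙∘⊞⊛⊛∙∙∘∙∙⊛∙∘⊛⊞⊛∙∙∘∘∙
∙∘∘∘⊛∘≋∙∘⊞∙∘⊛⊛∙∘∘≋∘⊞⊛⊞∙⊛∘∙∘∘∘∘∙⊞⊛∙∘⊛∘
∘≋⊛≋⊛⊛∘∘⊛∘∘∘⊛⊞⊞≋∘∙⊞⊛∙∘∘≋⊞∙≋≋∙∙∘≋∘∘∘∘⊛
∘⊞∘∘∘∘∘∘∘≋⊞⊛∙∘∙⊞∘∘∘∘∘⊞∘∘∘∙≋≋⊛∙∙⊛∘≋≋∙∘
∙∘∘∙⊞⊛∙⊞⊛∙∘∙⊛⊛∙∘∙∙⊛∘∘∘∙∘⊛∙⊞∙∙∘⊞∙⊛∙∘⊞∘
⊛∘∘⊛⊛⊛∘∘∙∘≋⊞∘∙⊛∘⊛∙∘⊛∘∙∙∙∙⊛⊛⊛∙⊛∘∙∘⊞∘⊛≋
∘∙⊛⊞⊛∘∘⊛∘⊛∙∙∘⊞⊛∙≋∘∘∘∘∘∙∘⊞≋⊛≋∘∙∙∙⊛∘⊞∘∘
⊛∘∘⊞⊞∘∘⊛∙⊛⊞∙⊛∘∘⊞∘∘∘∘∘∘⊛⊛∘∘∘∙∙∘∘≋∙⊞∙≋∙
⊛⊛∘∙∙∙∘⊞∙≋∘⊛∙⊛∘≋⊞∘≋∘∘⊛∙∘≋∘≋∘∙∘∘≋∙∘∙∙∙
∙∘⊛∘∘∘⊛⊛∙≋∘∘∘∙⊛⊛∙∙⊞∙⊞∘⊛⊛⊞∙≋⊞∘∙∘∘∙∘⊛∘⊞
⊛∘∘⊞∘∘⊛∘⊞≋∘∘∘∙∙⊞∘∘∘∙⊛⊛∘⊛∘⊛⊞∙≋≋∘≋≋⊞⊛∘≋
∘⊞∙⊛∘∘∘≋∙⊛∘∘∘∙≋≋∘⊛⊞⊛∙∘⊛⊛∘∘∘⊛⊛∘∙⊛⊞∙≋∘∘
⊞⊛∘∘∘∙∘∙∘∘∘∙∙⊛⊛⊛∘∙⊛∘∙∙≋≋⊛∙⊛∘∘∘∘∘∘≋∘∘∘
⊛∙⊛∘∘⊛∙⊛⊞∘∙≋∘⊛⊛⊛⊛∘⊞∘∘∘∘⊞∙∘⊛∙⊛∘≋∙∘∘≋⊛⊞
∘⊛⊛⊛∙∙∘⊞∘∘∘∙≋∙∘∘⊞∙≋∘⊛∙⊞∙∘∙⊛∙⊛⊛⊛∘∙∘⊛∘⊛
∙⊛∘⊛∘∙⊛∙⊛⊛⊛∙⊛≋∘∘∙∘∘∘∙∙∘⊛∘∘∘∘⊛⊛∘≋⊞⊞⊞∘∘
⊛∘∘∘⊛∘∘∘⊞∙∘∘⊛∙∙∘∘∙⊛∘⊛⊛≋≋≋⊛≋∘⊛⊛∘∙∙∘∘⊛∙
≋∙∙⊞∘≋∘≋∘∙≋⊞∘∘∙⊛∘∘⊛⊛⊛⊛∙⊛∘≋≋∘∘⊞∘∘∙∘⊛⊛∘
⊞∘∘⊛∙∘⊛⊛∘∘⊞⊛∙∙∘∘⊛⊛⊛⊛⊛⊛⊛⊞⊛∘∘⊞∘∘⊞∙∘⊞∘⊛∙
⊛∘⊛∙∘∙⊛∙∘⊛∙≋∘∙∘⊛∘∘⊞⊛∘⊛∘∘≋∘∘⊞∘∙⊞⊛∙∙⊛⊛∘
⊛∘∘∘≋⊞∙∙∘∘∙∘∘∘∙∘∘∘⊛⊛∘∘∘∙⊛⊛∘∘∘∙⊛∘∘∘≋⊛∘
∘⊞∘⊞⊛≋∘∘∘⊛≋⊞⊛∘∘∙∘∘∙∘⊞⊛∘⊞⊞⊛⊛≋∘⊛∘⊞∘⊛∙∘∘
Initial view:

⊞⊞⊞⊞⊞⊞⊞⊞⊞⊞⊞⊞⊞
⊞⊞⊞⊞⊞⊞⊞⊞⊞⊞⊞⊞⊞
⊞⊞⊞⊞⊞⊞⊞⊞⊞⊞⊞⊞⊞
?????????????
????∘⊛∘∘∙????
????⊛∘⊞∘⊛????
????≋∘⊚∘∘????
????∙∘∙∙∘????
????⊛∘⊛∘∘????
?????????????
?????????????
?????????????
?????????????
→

⊞⊞⊞⊞⊞⊞⊞⊞⊞⊞⊞⊞⊞
⊞⊞⊞⊞⊞⊞⊞⊞⊞⊞⊞⊞⊞
⊞⊞⊞⊞⊞⊞⊞⊞⊞⊞⊞⊞⊞
?????????????
???∘⊛∘∘∙⊛????
???⊛∘⊞∘⊛⊛????
???≋∘∘⊚∘∙????
???∙∘∙∙∘⊛????
???⊛∘⊛∘∘⊛????
?????????????
?????????????
?????????????
?????????????

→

⊞⊞⊞⊞⊞⊞⊞⊞⊞⊞⊞⊞⊞
⊞⊞⊞⊞⊞⊞⊞⊞⊞⊞⊞⊞⊞
⊞⊞⊞⊞⊞⊞⊞⊞⊞⊞⊞⊞⊞
?????????????
??∘⊛∘∘∙⊛∘????
??⊛∘⊞∘⊛⊛∙????
??≋∘∘∘⊚∙⊞????
??∙∘∙∙∘⊛∘????
??⊛∘⊛∘∘⊛⊛????
?????????????
?????????????
?????????????
?????????????

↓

⊞⊞⊞⊞⊞⊞⊞⊞⊞⊞⊞⊞⊞
⊞⊞⊞⊞⊞⊞⊞⊞⊞⊞⊞⊞⊞
?????????????
??∘⊛∘∘∙⊛∘????
??⊛∘⊞∘⊛⊛∙????
??≋∘∘∘∘∙⊞????
??∙∘∙∙⊚⊛∘????
??⊛∘⊛∘∘⊛⊛????
????⊛∘⊛∙⊛????
?????????????
?????????????
?????????????
?????????????

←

⊞⊞⊞⊞⊞⊞⊞⊞⊞⊞⊞⊞⊞
⊞⊞⊞⊞⊞⊞⊞⊞⊞⊞⊞⊞⊞
?????????????
???∘⊛∘∘∙⊛∘???
???⊛∘⊞∘⊛⊛∙???
???≋∘∘∘∘∙⊞???
???∙∘∙⊚∘⊛∘???
???⊛∘⊛∘∘⊛⊛???
????⊛⊛∘⊛∙⊛???
?????????????
?????????????
?????????????
?????????????

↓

⊞⊞⊞⊞⊞⊞⊞⊞⊞⊞⊞⊞⊞
?????????????
???∘⊛∘∘∙⊛∘???
???⊛∘⊞∘⊛⊛∙???
???≋∘∘∘∘∙⊞???
???∙∘∙∙∘⊛∘???
???⊛∘⊛⊚∘⊛⊛???
????⊛⊛∘⊛∙⊛???
????⊛∘∙∘∙????
?????????????
?????????????
?????????????
?????????????

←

⊞⊞⊞⊞⊞⊞⊞⊞⊞⊞⊞⊞⊞
?????????????
????∘⊛∘∘∙⊛∘??
????⊛∘⊞∘⊛⊛∙??
????≋∘∘∘∘∙⊞??
????∙∘∙∙∘⊛∘??
????⊛∘⊚∘∘⊛⊛??
????∙⊛⊛∘⊛∙⊛??
????∘⊛∘∙∘∙???
?????????????
?????????????
?????????????
?????????????

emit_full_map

∘⊛∘∘∙⊛∘
⊛∘⊞∘⊛⊛∙
≋∘∘∘∘∙⊞
∙∘∙∙∘⊛∘
⊛∘⊚∘∘⊛⊛
∙⊛⊛∘⊛∙⊛
∘⊛∘∙∘∙?

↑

⊞⊞⊞⊞⊞⊞⊞⊞⊞⊞⊞⊞⊞
⊞⊞⊞⊞⊞⊞⊞⊞⊞⊞⊞⊞⊞
?????????????
????∘⊛∘∘∙⊛∘??
????⊛∘⊞∘⊛⊛∙??
????≋∘∘∘∘∙⊞??
????∙∘⊚∙∘⊛∘??
????⊛∘⊛∘∘⊛⊛??
????∙⊛⊛∘⊛∙⊛??
????∘⊛∘∙∘∙???
?????????????
?????????????
?????????????

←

⊞⊞⊞⊞⊞⊞⊞⊞⊞⊞⊞⊞⊞
⊞⊞⊞⊞⊞⊞⊞⊞⊞⊞⊞⊞⊞
?????????????
?????∘⊛∘∘∙⊛∘?
????⊞⊛∘⊞∘⊛⊛∙?
????∙≋∘∘∘∘∙⊞?
????∙∙⊚∙∙∘⊛∘?
????∘⊛∘⊛∘∘⊛⊛?
????⊞∙⊛⊛∘⊛∙⊛?
?????∘⊛∘∙∘∙??
?????????????
?????????????
?????????????

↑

⊞⊞⊞⊞⊞⊞⊞⊞⊞⊞⊞⊞⊞
⊞⊞⊞⊞⊞⊞⊞⊞⊞⊞⊞⊞⊞
⊞⊞⊞⊞⊞⊞⊞⊞⊞⊞⊞⊞⊞
?????????????
????⊛∘⊛∘∘∙⊛∘?
????⊞⊛∘⊞∘⊛⊛∙?
????∙≋⊚∘∘∘∙⊞?
????∙∙∘∙∙∘⊛∘?
????∘⊛∘⊛∘∘⊛⊛?
????⊞∙⊛⊛∘⊛∙⊛?
?????∘⊛∘∙∘∙??
?????????????
?????????????

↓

⊞⊞⊞⊞⊞⊞⊞⊞⊞⊞⊞⊞⊞
⊞⊞⊞⊞⊞⊞⊞⊞⊞⊞⊞⊞⊞
?????????????
????⊛∘⊛∘∘∙⊛∘?
????⊞⊛∘⊞∘⊛⊛∙?
????∙≋∘∘∘∘∙⊞?
????∙∙⊚∙∙∘⊛∘?
????∘⊛∘⊛∘∘⊛⊛?
????⊞∙⊛⊛∘⊛∙⊛?
?????∘⊛∘∙∘∙??
?????????????
?????????????
?????????????

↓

⊞⊞⊞⊞⊞⊞⊞⊞⊞⊞⊞⊞⊞
?????????????
????⊛∘⊛∘∘∙⊛∘?
????⊞⊛∘⊞∘⊛⊛∙?
????∙≋∘∘∘∘∙⊞?
????∙∙∘∙∙∘⊛∘?
????∘⊛⊚⊛∘∘⊛⊛?
????⊞∙⊛⊛∘⊛∙⊛?
????∙∘⊛∘∙∘∙??
?????????????
?????????????
?????????????
?????????????

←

⊞⊞⊞⊞⊞⊞⊞⊞⊞⊞⊞⊞⊞
?????????????
?????⊛∘⊛∘∘∙⊛∘
?????⊞⊛∘⊞∘⊛⊛∙
????⊞∙≋∘∘∘∘∙⊞
????∘∙∙∘∙∙∘⊛∘
????≋∘⊚∘⊛∘∘⊛⊛
????∙⊞∙⊛⊛∘⊛∙⊛
????⊛∙∘⊛∘∙∘∙?
?????????????
?????????????
?????????????
?????????????

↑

⊞⊞⊞⊞⊞⊞⊞⊞⊞⊞⊞⊞⊞
⊞⊞⊞⊞⊞⊞⊞⊞⊞⊞⊞⊞⊞
?????????????
?????⊛∘⊛∘∘∙⊛∘
????∘⊞⊛∘⊞∘⊛⊛∙
????⊞∙≋∘∘∘∘∙⊞
????∘∙⊚∘∙∙∘⊛∘
????≋∘⊛∘⊛∘∘⊛⊛
????∙⊞∙⊛⊛∘⊛∙⊛
????⊛∙∘⊛∘∙∘∙?
?????????????
?????????????
?????????????

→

⊞⊞⊞⊞⊞⊞⊞⊞⊞⊞⊞⊞⊞
⊞⊞⊞⊞⊞⊞⊞⊞⊞⊞⊞⊞⊞
?????????????
????⊛∘⊛∘∘∙⊛∘?
???∘⊞⊛∘⊞∘⊛⊛∙?
???⊞∙≋∘∘∘∘∙⊞?
???∘∙∙⊚∙∙∘⊛∘?
???≋∘⊛∘⊛∘∘⊛⊛?
???∙⊞∙⊛⊛∘⊛∙⊛?
???⊛∙∘⊛∘∙∘∙??
?????????????
?????????????
?????????????

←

⊞⊞⊞⊞⊞⊞⊞⊞⊞⊞⊞⊞⊞
⊞⊞⊞⊞⊞⊞⊞⊞⊞⊞⊞⊞⊞
?????????????
?????⊛∘⊛∘∘∙⊛∘
????∘⊞⊛∘⊞∘⊛⊛∙
????⊞∙≋∘∘∘∘∙⊞
????∘∙⊚∘∙∙∘⊛∘
????≋∘⊛∘⊛∘∘⊛⊛
????∙⊞∙⊛⊛∘⊛∙⊛
????⊛∙∘⊛∘∙∘∙?
?????????????
?????????????
?????????????

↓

⊞⊞⊞⊞⊞⊞⊞⊞⊞⊞⊞⊞⊞
?????????????
?????⊛∘⊛∘∘∙⊛∘
????∘⊞⊛∘⊞∘⊛⊛∙
????⊞∙≋∘∘∘∘∙⊞
????∘∙∙∘∙∙∘⊛∘
????≋∘⊚∘⊛∘∘⊛⊛
????∙⊞∙⊛⊛∘⊛∙⊛
????⊛∙∘⊛∘∙∘∙?
?????????????
?????????????
?????????????
?????????????


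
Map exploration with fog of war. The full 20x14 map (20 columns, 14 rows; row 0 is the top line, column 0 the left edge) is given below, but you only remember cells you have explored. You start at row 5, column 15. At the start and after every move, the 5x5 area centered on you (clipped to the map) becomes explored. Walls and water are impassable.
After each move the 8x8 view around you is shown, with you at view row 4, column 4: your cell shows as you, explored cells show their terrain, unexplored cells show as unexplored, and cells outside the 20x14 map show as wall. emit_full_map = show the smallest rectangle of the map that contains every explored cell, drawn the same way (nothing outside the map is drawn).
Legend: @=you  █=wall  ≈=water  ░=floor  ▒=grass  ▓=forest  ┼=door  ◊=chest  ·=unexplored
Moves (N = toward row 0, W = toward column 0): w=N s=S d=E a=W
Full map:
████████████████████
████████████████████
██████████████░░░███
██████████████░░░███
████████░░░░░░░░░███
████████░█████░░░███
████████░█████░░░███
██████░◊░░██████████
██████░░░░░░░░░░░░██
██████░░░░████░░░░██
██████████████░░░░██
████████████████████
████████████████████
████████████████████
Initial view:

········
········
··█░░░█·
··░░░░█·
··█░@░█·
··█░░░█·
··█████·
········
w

········
········
··█░░░█·
··█░░░█·
··░░@░█·
··█░░░█·
··█░░░█·
··█████·

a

········
········
··██░░░█
··██░░░█
··░░@░░█
··██░░░█
··██░░░█
···█████

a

········
········
··███░░░
··███░░░
··░░@░░░
··███░░░
··███░░░
····████

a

········
········
··████░░
··████░░
··░░@░░░
··████░░
··████░░
·····███

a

········
········
··█████░
··█████░
··░░@░░░
··█████░
··█████░
······██

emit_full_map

█████░░░█
█████░░░█
░░@░░░░░█
█████░░░█
█████░░░█
····█████

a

········
········
··██████
··██████
··░░@░░░
··░█████
··░█████
·······█

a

········
········
··██████
··██████
··█░@░░░
··█░████
··█░████
········

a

········
········
··██████
··██████
··██@░░░
··██░███
··██░███
········

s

········
··██████
··██████
··██░░░░
··██@███
··██░███
··░◊░░█·
········

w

········
········
··██████
··██████
··██@░░░
··██░███
··██░███
··░◊░░█·

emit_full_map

████████░░░█
████████░░░█
██@░░░░░░░░█
██░█████░░░█
██░█████░░░█
░◊░░█··█████

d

········
········
·███████
·███████
·██░@░░░
·██░████
·██░████
·░◊░░█··

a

········
········
··██████
··██████
··██@░░░
··██░███
··██░███
··░◊░░█·

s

········
··██████
··██████
··██░░░░
··██@███
··██░███
··░◊░░█·
········


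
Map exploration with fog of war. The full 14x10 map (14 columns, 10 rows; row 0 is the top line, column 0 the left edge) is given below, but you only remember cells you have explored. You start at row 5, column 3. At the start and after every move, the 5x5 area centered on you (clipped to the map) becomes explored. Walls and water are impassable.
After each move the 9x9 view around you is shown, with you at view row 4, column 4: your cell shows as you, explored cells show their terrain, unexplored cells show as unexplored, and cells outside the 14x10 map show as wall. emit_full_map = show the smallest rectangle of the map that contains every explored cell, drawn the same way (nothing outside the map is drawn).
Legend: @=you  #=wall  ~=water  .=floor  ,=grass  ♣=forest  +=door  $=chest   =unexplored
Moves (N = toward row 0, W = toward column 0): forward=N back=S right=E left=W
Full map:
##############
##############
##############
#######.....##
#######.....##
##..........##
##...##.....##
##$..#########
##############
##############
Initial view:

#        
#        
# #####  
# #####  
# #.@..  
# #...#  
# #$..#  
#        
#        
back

#        
# #####  
# #####  
# #....  
# #.@.#  
# #$..#  
# #####  
#        
#########

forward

#        
#        
# #####  
# #####  
# #.@..  
# #...#  
# #$..#  
# #####  
#        

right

         
         
 ######  
 ######  
 #..@..  
 #...##  
 #$..##  
 #####   
         

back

         
 ######  
 ######  
 #.....  
 #..@##  
 #$..##  
 ######  
         
#########

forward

         
         
 ######  
 ######  
 #..@..  
 #...##  
 #$..##  
 ######  
         

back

         
 ######  
 ######  
 #.....  
 #..@##  
 #$..##  
 ######  
         
#########

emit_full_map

######
######
#.....
#..@##
#$..##
######

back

 ######  
 ######  
 #.....  
 #...##  
 #$.@##  
 ######  
  #####  
#########
#########

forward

         
 ######  
 ######  
 #.....  
 #..@##  
 #$..##  
 ######  
  #####  
#########

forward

         
         
 ######  
 ######  
 #..@..  
 #...##  
 #$..##  
 ######  
  #####  

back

         
 ######  
 ######  
 #.....  
 #..@##  
 #$..##  
 ######  
  #####  
#########

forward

         
         
 ######  
 ######  
 #..@..  
 #...##  
 #$..##  
 ######  
  #####  

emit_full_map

######
######
#..@..
#...##
#$..##
######
 #####

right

         
         
######.  
######.  
#...@..  
#...##.  
#$..###  
######   
 #####   

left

         
         
 ######. 
 ######. 
 #..@... 
 #...##. 
 #$..### 
 ######  
  #####  

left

#        
#        
# ######.
# ######.
# #.@....
# #...##.
# #$..###
# ###### 
#  ##### 

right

         
         
 ######. 
 ######. 
 #..@... 
 #...##. 
 #$..### 
 ######  
  #####  

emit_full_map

######.
######.
#..@...
#...##.
#$..###
###### 
 ##### 

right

         
         
######.  
######.  
#...@..  
#...##.  
#$..###  
######   
 #####   

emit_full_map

######.
######.
#...@..
#...##.
#$..###
###### 
 ##### 


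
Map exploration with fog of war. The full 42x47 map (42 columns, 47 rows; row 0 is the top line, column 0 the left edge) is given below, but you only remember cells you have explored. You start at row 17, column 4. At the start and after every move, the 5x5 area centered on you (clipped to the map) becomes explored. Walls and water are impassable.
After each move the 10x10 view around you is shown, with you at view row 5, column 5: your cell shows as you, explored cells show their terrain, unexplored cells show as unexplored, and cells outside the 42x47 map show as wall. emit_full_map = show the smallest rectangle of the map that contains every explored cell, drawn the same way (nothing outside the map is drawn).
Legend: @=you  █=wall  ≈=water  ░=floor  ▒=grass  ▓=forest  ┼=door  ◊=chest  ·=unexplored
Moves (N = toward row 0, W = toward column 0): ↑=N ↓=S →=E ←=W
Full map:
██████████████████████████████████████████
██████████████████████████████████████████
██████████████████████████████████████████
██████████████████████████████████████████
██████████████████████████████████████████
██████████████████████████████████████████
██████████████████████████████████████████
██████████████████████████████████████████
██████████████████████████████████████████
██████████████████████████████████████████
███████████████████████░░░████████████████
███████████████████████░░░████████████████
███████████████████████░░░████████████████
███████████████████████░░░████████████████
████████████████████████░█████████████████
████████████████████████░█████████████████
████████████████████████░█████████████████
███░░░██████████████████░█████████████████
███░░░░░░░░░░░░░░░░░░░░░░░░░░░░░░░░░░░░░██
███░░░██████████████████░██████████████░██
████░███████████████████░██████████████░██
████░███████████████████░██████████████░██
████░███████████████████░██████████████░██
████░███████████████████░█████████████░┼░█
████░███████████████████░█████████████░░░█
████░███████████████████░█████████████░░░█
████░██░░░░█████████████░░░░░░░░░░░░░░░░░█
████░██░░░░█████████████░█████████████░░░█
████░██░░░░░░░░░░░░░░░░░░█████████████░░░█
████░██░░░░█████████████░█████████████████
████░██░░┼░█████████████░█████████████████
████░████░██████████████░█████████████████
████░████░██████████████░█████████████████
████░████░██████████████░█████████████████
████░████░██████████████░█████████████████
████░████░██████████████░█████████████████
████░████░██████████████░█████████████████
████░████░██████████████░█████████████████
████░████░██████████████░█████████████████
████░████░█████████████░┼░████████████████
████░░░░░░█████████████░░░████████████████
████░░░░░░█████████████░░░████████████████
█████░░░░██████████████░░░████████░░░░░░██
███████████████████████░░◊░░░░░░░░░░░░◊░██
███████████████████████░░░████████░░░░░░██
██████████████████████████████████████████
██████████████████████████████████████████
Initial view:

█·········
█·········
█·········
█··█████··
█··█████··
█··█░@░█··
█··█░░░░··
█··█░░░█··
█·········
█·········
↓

█·········
█·········
█··█████··
█··█████··
█··█░░░█··
█··█░@░░··
█··█░░░█··
█··██░██··
█·········
█·········

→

··········
··········
··█████···
··██████··
··█░░░██··
··█░░@░░··
··█░░░██··
··██░███··
··········
··········

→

··········
··········
·█████····
·███████··
·█░░░███··
·█░░░@░░··
·█░░░███··
·██░████··
··········
··········

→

··········
··········
█████·····
████████··
█░░░████··
█░░░░@░░··
█░░░████··
██░█████··
··········
··········

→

··········
··········
████······
████████··
░░░█████··
░░░░░@░░··
░░░█████··
█░██████··
··········
··········

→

··········
··········
███·······
████████··
░░██████··
░░░░░@░░··
░░██████··
░███████··
··········
··········

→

··········
··········
██········
████████··
░███████··
░░░░░@░░··
░███████··
████████··
··········
··········

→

··········
··········
█·········
████████··
████████··
░░░░░@░░··
████████··
████████··
··········
··········

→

··········
··········
··········
████████··
████████··
░░░░░@░░··
████████··
████████··
··········
··········

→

··········
··········
··········
████████··
████████··
░░░░░@░░··
████████··
████████··
··········
··········

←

··········
··········
··········
█████████·
█████████·
░░░░░@░░░·
█████████·
█████████·
··········
··········
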